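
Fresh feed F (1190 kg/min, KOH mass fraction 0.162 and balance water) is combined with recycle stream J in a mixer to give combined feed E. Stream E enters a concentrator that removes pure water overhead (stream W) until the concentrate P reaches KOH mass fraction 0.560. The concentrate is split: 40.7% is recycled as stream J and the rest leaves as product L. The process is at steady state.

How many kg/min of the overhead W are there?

845.8 kg/min

Overall KOH balance (none leaves overhead): KOH in fresh feed = KOH in product, i.e. 1190×0.162 = (1−0.407)·P·0.560.
P = 192.78/(0.560×0.593) = 580.52 kg/min.
Recycle J = 0.407×580.52 = 236.27 kg/min.
Combined feed E = 1190 + 236.27 = 1426.3 kg/min.
Overhead W = E − P = 1426.3 − 580.52 = 845.75 kg/min.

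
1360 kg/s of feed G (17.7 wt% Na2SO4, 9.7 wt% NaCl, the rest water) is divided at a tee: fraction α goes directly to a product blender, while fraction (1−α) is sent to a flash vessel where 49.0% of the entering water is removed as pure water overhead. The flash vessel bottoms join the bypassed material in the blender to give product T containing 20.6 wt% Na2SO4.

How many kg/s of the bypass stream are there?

821.8 kg/s

All 1360×0.177 = 240.72 kg/s of Na2SO4 reaches T, so T = 240.72/0.206 = 1168.5 kg/s and vapour = 191.46 kg/s.
The evaporator receives (1−α)·1360 of feed at 0.726 water and removes 0.490 of that water:
0.490×0.726×(1−α)×1360 = 191.46
(1−α) = 191.46/483.81 = 0.3957;  α = 0.6043.
Bypass flow = 0.6043×1360 = 821.81 kg/s.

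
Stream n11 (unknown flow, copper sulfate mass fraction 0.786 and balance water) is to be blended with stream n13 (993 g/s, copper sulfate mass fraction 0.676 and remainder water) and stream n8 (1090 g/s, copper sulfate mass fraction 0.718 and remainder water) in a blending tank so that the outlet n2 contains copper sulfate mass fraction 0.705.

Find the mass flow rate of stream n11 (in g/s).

180.6 g/s

Let n11 be the unknown flow. Total out = 2083 + n11.
copper sulfate balance: 1453.9 + 0.786·n11 = 0.705·(2083 + n11)
(0.786 − 0.705)·n11 = 0.705×2083 − 1453.9 = 14.627
n11 = 14.627 / 0.081 = 180.58 g/s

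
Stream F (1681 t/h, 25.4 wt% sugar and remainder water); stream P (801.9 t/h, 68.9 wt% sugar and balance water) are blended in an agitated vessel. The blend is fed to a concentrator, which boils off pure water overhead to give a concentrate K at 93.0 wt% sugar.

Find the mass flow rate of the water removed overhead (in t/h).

sugar entering = 1681×0.254 + 801.9×0.689 = 979.48 t/h.
All sugar reports to K, so K = 979.48/0.930 = 1053.2 t/h.
Total feed = 2482.9 t/h; overhead = 2482.9 − 1053.2 = 1429.7 t/h.

1430 t/h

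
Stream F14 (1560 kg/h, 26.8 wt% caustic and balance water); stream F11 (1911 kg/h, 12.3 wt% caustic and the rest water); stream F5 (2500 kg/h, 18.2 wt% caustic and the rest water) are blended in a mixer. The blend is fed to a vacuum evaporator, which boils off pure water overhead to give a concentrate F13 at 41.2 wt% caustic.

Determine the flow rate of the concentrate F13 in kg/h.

2690 kg/h

caustic entering = 1560×0.268 + 1911×0.123 + 2500×0.182 = 1108.1 kg/h.
All caustic reports to F13, so F13 = 1108.1/0.412 = 2689.6 kg/h.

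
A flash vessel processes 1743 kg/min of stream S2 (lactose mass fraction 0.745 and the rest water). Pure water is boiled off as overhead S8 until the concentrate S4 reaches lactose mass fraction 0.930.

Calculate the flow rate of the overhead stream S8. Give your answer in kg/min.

lactose is conserved: 1743×0.745 = 1298.5 kg/min all reports to the concentrate.
Concentrate = 1298.5/(target fraction) = 1396.3 kg/min.
Overhead = 1743 − 1396.3 = 346.73 kg/min.

346.7 kg/min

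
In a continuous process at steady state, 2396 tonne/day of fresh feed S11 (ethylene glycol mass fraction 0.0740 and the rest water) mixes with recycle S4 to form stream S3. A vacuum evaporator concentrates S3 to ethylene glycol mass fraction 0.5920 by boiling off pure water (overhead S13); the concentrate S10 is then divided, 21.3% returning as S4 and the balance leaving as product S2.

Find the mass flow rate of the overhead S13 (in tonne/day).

Overall ethylene glycol balance (none leaves overhead): ethylene glycol in fresh feed = ethylene glycol in product, i.e. 2396×0.074 = (1−0.213)·S10·0.592.
S10 = 177.3/(0.592×0.787) = 380.56 tonne/day.
Recycle S4 = 0.213×380.56 = 81.059 tonne/day.
Combined feed S3 = 2396 + 81.059 = 2477.1 tonne/day.
Overhead S13 = S3 − S10 = 2477.1 − 380.56 = 2096.5 tonne/day.

2096 tonne/day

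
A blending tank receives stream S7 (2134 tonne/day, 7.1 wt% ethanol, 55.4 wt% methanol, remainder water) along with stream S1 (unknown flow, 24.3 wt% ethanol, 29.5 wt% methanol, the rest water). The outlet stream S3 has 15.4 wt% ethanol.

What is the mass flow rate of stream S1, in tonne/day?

Let S1 be the unknown flow. Total out = 2134 + S1.
ethanol balance: 151.51 + 0.243·S1 = 0.154·(2134 + S1)
(0.243 − 0.154)·S1 = 0.154×2134 − 151.51 = 177.12
S1 = 177.12 / 0.089 = 1990.1 tonne/day

1990 tonne/day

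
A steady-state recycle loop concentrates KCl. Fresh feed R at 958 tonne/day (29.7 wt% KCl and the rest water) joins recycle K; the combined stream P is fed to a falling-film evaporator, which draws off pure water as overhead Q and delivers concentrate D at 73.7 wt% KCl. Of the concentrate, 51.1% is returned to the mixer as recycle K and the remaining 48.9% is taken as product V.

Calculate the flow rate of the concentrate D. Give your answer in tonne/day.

Overall KCl balance (none leaves overhead): KCl in fresh feed = KCl in product, i.e. 958×0.297 = (1−0.511)·D·0.737.
D = 284.53/(0.737×0.489) = 789.49 tonne/day.

789.5 tonne/day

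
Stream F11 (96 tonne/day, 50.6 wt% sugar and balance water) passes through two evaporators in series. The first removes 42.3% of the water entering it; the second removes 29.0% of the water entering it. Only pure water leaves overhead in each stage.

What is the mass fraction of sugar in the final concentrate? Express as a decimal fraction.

water in feed = 96×0.494 = 47.424 tonne/day.
After stage 1: water left = (1−0.423)×47.424 = 27.364; stream total = 75.94 tonne/day.
After stage 2: water left = (1−0.290)×27.364 = 19.428; final concentrate = 68.004 tonne/day.
sugar fraction = 48.576/68.004 = 0.714.

0.714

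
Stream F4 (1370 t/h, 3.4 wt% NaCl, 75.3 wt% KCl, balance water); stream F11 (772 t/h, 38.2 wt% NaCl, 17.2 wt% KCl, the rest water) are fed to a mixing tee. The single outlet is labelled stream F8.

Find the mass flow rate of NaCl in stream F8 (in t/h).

NaCl out = NaCl in = 1370×0.034 + 772×0.382 = 341.48 t/h.

341.5 t/h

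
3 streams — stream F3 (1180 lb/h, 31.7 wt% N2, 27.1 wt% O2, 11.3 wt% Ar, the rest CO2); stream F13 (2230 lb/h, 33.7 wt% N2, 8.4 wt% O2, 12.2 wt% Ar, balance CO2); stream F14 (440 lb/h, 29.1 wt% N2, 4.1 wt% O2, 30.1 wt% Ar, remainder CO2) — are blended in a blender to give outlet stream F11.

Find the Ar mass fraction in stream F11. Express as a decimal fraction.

0.140

Total flow out = 1180 + 2230 + 440 = 3850 lb/h.
Ar in = 1180×0.113 + 2230×0.122 + 440×0.301 = 537.84 lb/h.
Ar mass fraction in F11 = 537.84/3850 = 0.140.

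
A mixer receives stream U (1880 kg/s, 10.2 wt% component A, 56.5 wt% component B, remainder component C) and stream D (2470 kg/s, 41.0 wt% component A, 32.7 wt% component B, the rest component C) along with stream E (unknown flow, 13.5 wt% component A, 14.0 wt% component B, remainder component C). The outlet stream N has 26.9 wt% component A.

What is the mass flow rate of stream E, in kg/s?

256 kg/s

Let E be the unknown flow. Total out = 4350 + E.
component A balance: 1204.5 + 0.135·E = 0.269·(4350 + E)
(0.135 − 0.269)·E = 0.269×4350 − 1204.5 = -34.31
E = -34.31 / -0.134 = 256.04 kg/s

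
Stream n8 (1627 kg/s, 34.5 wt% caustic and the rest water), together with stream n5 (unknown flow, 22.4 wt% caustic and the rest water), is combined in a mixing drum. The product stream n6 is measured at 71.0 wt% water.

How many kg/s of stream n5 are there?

1356 kg/s

Let n5 be the unknown flow. Total out = 1627 + n5.
water balance: 1065.7 + 0.776·n5 = 0.710·(1627 + n5)
(0.776 − 0.710)·n5 = 0.710×1627 − 1065.7 = 89.485
n5 = 89.485 / 0.066 = 1355.8 kg/s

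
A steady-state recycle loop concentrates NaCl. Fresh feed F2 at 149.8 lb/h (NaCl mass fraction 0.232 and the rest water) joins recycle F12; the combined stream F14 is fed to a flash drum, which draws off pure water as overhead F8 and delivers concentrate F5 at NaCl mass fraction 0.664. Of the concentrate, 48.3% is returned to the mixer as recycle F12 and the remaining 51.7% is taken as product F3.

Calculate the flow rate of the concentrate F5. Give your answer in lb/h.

101.2 lb/h

Overall NaCl balance (none leaves overhead): NaCl in fresh feed = NaCl in product, i.e. 149.8×0.232 = (1−0.483)·F5·0.664.
F5 = 34.754/(0.664×0.517) = 101.24 lb/h.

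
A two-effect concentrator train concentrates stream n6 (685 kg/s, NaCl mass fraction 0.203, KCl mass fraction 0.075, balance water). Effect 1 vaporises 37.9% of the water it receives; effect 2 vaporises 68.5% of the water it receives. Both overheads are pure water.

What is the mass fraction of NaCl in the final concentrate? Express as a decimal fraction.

0.484

water in feed = 685×0.722 = 494.57 kg/s.
After stage 1: water left = (1−0.379)×494.57 = 307.13; stream total = 497.56 kg/s.
After stage 2: water left = (1−0.685)×307.13 = 96.745; final concentrate = 287.18 kg/s.
NaCl fraction = 139.06/287.18 = 0.484.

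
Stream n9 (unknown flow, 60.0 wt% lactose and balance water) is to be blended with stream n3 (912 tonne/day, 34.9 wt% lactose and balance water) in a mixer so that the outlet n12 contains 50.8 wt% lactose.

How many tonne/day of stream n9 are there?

Let n9 be the unknown flow. Total out = 912 + n9.
lactose balance: 318.29 + 0.600·n9 = 0.508·(912 + n9)
(0.600 − 0.508)·n9 = 0.508×912 − 318.29 = 145.01
n9 = 145.01 / 0.092 = 1576.2 tonne/day

1576 tonne/day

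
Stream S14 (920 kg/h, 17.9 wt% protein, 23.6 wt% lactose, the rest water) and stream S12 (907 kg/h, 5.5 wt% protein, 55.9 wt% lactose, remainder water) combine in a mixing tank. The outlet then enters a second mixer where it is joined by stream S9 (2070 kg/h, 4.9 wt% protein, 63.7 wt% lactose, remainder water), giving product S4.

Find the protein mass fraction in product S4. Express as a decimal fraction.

0.0811

Overall, product flow = 3897 kg/h.
protein in = 920×0.179 + 907×0.055 + 2070×0.049 = 316 kg/h.
protein fraction in S4 = 0.0811.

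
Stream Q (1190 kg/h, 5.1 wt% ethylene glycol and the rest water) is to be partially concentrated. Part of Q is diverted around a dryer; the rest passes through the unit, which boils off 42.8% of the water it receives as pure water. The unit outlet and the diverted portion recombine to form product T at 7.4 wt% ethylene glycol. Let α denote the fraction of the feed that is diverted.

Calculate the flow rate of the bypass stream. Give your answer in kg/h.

279.4 kg/h

All 1190×0.051 = 60.69 kg/h of ethylene glycol reaches T, so T = 60.69/0.074 = 820.14 kg/h and vapour = 369.86 kg/h.
The evaporator receives (1−α)·1190 of feed at 0.949 water and removes 0.428 of that water:
0.428×0.949×(1−α)×1190 = 369.86
(1−α) = 369.86/483.34 = 0.7652;  α = 0.2348.
Bypass flow = 0.2348×1190 = 279.39 kg/h.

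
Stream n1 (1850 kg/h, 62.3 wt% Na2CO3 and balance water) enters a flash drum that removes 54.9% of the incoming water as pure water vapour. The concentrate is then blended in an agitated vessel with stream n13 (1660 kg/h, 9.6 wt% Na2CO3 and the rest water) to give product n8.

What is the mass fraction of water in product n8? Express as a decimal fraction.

Vapour removed = 0.549×0.377×1850 = 382.9 kg/h; concentrate = 1467.1 kg/h.
water reaching the mixer = 314.55 (from concentrate) + 1660×0.904 = 1815.2 kg/h.
Product flow = 1467.1 + 1660 = 3127.1 kg/h; water fraction = 0.5805.

0.5805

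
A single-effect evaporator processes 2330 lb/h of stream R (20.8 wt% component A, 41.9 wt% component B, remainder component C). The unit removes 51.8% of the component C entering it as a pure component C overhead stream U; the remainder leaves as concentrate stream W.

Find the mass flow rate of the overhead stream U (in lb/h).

450.2 lb/h

component C entering = 2330×0.373 = 869.09 lb/h; overhead removed = 0.518×869.09 = 450.19 lb/h.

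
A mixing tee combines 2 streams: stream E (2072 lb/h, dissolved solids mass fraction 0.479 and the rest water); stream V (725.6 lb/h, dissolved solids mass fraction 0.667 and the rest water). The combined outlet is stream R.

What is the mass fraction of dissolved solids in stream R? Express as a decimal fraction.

0.528

Total flow out = 2072 + 725.6 = 2797.6 lb/h.
dissolved solids in = 2072×0.479 + 725.6×0.667 = 1476.5 lb/h.
dissolved solids mass fraction in R = 1476.5/2797.6 = 0.528.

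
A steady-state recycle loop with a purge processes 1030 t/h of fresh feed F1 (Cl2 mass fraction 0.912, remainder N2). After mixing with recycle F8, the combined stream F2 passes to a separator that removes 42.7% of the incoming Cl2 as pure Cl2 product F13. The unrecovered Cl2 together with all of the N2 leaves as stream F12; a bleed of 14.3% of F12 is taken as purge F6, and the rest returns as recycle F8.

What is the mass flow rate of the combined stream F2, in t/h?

2480 t/h

N2 enters only via F1 and leaves only via the purge: 1030×0.088 = 0.143×(N2 in F12), and the separator passes all N2, so N2 in F2 = N2 in F12 = 633.85 t/h.
Cl2 in F2: m_A = 1030×0.912 + (1−0.143)·(1−0.427)·m_A, so m_A = 939.36/0.5089 = 1845.7 t/h.
F2 = 1845.7 + 633.85 = 2479.6 t/h.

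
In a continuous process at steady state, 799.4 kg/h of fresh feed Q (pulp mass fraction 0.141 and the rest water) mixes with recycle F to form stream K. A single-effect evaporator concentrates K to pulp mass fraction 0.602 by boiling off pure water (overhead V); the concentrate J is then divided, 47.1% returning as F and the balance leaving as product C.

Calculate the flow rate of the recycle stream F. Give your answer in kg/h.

166.7 kg/h

Overall pulp balance (none leaves overhead): pulp in fresh feed = pulp in product, i.e. 799.4×0.141 = (1−0.471)·J·0.602.
J = 112.72/(0.602×0.529) = 353.94 kg/h.
Recycle F = 0.471×353.94 = 166.71 kg/h.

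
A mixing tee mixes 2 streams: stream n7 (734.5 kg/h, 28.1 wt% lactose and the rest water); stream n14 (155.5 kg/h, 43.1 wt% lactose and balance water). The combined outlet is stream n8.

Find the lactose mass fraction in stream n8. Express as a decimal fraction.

Total flow out = 734.5 + 155.5 = 890 kg/h.
lactose in = 734.5×0.281 + 155.5×0.431 = 273.42 kg/h.
lactose mass fraction in n8 = 273.42/890 = 0.3072.

0.3072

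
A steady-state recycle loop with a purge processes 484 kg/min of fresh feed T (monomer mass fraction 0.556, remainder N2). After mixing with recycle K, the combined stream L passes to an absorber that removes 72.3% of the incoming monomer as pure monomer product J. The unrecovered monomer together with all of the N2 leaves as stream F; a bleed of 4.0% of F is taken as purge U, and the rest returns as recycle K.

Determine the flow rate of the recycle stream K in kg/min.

5255 kg/min

N2 enters only via T and leaves only via the purge: 484×0.444 = 0.040×(N2 in F), and the absorber passes all N2, so N2 in L = N2 in F = 5372.4 kg/min.
monomer in L: m_A = 484×0.556 + (1−0.040)·(1−0.723)·m_A, so m_A = 269.1/0.7341 = 366.59 kg/min.
F = (1−0.723)×366.59 + 5372.4 = 5473.9 kg/min.
Recycle K = (1−0.040)×5473.9 = 5255 kg/min.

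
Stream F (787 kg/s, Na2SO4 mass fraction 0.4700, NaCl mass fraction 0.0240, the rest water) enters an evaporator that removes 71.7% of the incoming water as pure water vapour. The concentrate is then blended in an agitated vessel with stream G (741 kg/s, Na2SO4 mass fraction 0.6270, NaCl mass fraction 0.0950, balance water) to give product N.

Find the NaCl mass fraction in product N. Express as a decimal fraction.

Vapour removed = 0.717×0.506×787 = 285.53 kg/s; concentrate = 501.47 kg/s.
NaCl reaching the mixer = 18.888 (from concentrate) + 741×0.095 = 89.283 kg/s.
Product flow = 501.47 + 741 = 1242.5 kg/s; NaCl fraction = 0.0719.

0.0719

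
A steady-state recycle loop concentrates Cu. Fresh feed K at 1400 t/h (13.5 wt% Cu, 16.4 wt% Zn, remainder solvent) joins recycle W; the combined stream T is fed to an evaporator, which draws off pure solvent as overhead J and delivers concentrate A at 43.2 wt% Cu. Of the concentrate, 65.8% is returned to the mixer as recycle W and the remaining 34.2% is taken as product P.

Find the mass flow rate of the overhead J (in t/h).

Overall Cu balance (none leaves overhead): Cu in fresh feed = Cu in product, i.e. 1400×0.135 = (1−0.658)·A·0.432.
A = 189/(0.432×0.342) = 1279.2 t/h.
Recycle W = 0.658×1279.2 = 841.74 t/h.
Combined feed T = 1400 + 841.74 = 2241.7 t/h.
Overhead J = T − A = 2241.7 − 1279.2 = 962.5 t/h.

962.5 t/h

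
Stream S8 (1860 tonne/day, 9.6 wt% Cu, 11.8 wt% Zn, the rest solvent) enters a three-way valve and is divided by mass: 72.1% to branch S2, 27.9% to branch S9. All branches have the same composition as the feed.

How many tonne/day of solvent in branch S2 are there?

1054 tonne/day

Branch S2 total = 0.721×1860 = 1341.1 tonne/day.
solvent in S2 = 0.786×1341.1 = 1054.1 tonne/day.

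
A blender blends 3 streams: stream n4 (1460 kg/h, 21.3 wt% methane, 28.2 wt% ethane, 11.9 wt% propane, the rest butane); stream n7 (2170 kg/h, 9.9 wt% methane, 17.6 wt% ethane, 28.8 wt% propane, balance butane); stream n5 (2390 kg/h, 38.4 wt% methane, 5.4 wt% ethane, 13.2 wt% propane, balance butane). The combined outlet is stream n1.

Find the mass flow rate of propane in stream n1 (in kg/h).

1114 kg/h

propane out = propane in = 1460×0.119 + 2170×0.288 + 2390×0.132 = 1114.2 kg/h.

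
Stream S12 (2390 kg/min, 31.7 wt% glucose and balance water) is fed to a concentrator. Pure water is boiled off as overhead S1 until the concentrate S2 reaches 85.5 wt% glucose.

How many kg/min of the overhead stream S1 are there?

glucose is conserved: 2390×0.317 = 757.63 kg/min all reports to the concentrate.
Concentrate = 757.63/(target fraction) = 886.12 kg/min.
Overhead = 2390 − 886.12 = 1503.9 kg/min.

1504 kg/min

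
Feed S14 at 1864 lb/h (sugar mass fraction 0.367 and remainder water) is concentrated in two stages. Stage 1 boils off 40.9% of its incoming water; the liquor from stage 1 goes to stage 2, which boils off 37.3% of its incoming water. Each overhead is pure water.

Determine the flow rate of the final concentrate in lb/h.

water in feed = 1864×0.633 = 1179.9 lb/h.
After stage 1: water left = (1−0.409)×1179.9 = 697.33; stream total = 1381.4 lb/h.
After stage 2: water left = (1−0.373)×697.33 = 437.22; final concentrate = 1121.3 lb/h.

1121 lb/h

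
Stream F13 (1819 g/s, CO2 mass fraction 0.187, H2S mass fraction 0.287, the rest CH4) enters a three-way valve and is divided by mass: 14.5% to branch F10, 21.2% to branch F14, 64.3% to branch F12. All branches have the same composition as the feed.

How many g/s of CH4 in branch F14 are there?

202.8 g/s

Branch F14 total = 0.212×1819 = 385.63 g/s.
CH4 in F14 = 0.526×385.63 = 202.84 g/s.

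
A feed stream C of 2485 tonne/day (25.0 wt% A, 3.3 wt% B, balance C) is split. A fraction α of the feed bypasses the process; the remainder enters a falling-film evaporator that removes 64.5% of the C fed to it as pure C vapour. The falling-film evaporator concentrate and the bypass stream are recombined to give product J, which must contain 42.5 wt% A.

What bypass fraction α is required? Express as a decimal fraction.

All 2485×0.250 = 621.25 tonne/day of A reaches J, so J = 621.25/0.425 = 1461.8 tonne/day and vapour = 1023.2 tonne/day.
The evaporator receives (1−α)·2485 of feed at 0.717 C and removes 0.645 of that C:
0.645×0.717×(1−α)×2485 = 1023.2
(1−α) = 1023.2/1149.2 = 0.8904;  α = 0.1096.

0.110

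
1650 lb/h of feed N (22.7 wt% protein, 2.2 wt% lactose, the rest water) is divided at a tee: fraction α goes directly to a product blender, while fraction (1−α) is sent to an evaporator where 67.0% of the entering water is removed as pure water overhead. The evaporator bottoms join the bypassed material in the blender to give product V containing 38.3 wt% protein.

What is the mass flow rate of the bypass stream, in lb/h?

All 1650×0.227 = 374.55 lb/h of protein reaches V, so V = 374.55/0.383 = 977.94 lb/h and vapour = 672.06 lb/h.
The evaporator receives (1−α)·1650 of feed at 0.751 water and removes 0.670 of that water:
0.670×0.751×(1−α)×1650 = 672.06
(1−α) = 672.06/830.23 = 0.8095;  α = 0.1905.
Bypass flow = 0.1905×1650 = 314.34 lb/h.

314.3 lb/h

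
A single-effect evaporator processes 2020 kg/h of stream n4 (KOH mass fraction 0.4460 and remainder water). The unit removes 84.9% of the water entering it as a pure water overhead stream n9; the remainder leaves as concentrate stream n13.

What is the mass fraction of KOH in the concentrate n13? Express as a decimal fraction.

0.8421

KOH is not removed: 2020×0.446 = 900.92 kg/h of KOH enters n13.
water entering = 2020×0.554 = 1119.1 kg/h; overhead removed = 0.849×1119.1 = 950.1 kg/h.
Concentrate = 2020 − 950.1 = 1069.9 kg/h.
Mass fraction = 900.92/1069.9 = 0.8421.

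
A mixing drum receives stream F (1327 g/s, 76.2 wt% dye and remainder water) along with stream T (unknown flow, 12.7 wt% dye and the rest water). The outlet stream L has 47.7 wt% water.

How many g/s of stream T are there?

Let T be the unknown flow. Total out = 1327 + T.
water balance: 315.83 + 0.873·T = 0.477·(1327 + T)
(0.873 − 0.477)·T = 0.477×1327 − 315.83 = 317.15
T = 317.15 / 0.396 = 800.89 g/s

800.9 g/s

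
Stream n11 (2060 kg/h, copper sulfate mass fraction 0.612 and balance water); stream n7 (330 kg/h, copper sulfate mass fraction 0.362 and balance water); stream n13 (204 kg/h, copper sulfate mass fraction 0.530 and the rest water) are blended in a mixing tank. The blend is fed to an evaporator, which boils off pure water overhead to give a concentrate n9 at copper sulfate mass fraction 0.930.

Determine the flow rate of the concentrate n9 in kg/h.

1600 kg/h

copper sulfate entering = 2060×0.612 + 330×0.362 + 204×0.530 = 1488.3 kg/h.
All copper sulfate reports to n9, so n9 = 1488.3/0.930 = 1600.3 kg/h.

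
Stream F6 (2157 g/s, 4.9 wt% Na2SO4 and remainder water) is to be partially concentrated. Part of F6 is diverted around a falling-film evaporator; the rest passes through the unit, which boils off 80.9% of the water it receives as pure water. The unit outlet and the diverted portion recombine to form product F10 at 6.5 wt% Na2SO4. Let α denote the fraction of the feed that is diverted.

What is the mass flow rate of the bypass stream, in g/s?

1467 g/s

All 2157×0.049 = 105.69 g/s of Na2SO4 reaches F10, so F10 = 105.69/0.065 = 1626 g/s and vapour = 530.95 g/s.
The evaporator receives (1−α)·2157 of feed at 0.951 water and removes 0.809 of that water:
0.809×0.951×(1−α)×2157 = 530.95
(1−α) = 530.95/1659.5 = 0.3199;  α = 0.6801.
Bypass flow = 0.6801×2157 = 1466.9 g/s.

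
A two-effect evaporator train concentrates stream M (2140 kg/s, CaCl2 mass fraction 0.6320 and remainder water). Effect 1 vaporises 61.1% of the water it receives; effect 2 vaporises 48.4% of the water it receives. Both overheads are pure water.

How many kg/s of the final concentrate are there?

1511 kg/s

water in feed = 2140×0.368 = 787.52 kg/s.
After stage 1: water left = (1−0.611)×787.52 = 306.35; stream total = 1658.8 kg/s.
After stage 2: water left = (1−0.484)×306.35 = 158.07; final concentrate = 1510.6 kg/s.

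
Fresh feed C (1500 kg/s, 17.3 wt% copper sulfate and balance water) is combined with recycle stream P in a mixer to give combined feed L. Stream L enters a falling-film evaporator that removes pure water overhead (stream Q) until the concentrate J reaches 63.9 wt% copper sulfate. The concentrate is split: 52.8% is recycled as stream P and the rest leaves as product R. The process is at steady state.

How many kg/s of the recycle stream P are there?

Overall copper sulfate balance (none leaves overhead): copper sulfate in fresh feed = copper sulfate in product, i.e. 1500×0.173 = (1−0.528)·J·0.639.
J = 259.5/(0.639×0.472) = 860.39 kg/s.
Recycle P = 0.528×860.39 = 454.29 kg/s.

454.3 kg/s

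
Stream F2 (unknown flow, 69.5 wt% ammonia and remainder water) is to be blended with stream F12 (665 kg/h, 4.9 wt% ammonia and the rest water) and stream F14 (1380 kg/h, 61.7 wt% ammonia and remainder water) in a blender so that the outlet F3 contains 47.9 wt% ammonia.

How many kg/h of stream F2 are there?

Let F2 be the unknown flow. Total out = 2045 + F2.
ammonia balance: 884.05 + 0.695·F2 = 0.479·(2045 + F2)
(0.695 − 0.479)·F2 = 0.479×2045 − 884.05 = 95.51
F2 = 95.51 / 0.216 = 442.18 kg/h

442.2 kg/h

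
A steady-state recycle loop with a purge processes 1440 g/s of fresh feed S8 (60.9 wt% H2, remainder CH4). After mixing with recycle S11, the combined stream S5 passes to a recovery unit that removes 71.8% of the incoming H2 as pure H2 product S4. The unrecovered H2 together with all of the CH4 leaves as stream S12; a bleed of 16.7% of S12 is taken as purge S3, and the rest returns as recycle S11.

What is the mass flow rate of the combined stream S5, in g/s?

4518 g/s

CH4 enters only via S8 and leaves only via the purge: 1440×0.391 = 0.167×(CH4 in S12), and the recovery unit passes all CH4, so CH4 in S5 = CH4 in S12 = 3371.5 g/s.
H2 in S5: m_A = 1440×0.609 + (1−0.167)·(1−0.718)·m_A, so m_A = 876.96/0.7651 = 1146.2 g/s.
S5 = 1146.2 + 3371.5 = 4517.7 g/s.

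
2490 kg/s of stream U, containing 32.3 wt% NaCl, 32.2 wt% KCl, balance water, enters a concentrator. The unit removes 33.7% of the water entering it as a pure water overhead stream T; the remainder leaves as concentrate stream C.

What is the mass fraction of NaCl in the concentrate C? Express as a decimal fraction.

0.367

NaCl is not removed: 2490×0.323 = 804.27 kg/s of NaCl enters C.
water entering = 2490×0.355 = 883.95 kg/s; overhead removed = 0.337×883.95 = 297.89 kg/s.
Concentrate = 2490 − 297.89 = 2192.1 kg/s.
Mass fraction = 804.27/2192.1 = 0.367.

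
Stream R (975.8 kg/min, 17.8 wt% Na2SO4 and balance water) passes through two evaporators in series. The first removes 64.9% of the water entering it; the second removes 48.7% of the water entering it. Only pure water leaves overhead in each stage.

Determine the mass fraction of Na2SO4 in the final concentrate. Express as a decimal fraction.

water in feed = 975.8×0.822 = 802.11 kg/min.
After stage 1: water left = (1−0.649)×802.11 = 281.54; stream total = 455.23 kg/min.
After stage 2: water left = (1−0.487)×281.54 = 144.43; final concentrate = 318.12 kg/min.
Na2SO4 fraction = 173.69/318.12 = 0.5460.

0.5460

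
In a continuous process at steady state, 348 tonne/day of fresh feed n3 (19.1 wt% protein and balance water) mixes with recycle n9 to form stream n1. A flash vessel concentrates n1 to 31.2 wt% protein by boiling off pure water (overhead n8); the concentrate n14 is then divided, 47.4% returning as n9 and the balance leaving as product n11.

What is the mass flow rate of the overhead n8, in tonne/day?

Overall protein balance (none leaves overhead): protein in fresh feed = protein in product, i.e. 348×0.191 = (1−0.474)·n14·0.312.
n14 = 66.468/(0.312×0.526) = 405.02 tonne/day.
Recycle n9 = 0.474×405.02 = 191.98 tonne/day.
Combined feed n1 = 348 + 191.98 = 539.98 tonne/day.
Overhead n8 = n1 − n14 = 539.98 − 405.02 = 134.96 tonne/day.

135 tonne/day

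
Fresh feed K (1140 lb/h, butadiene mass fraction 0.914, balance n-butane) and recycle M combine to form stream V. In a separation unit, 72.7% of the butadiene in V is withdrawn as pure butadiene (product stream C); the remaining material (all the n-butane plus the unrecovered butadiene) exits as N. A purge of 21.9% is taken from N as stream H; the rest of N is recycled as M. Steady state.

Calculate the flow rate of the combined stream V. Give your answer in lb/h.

n-butane enters only via K and leaves only via the purge: 1140×0.086 = 0.219×(n-butane in N), and the separation unit passes all n-butane, so n-butane in V = n-butane in N = 447.67 lb/h.
butadiene in V: m_A = 1140×0.914 + (1−0.219)·(1−0.727)·m_A, so m_A = 1042/0.7868 = 1324.3 lb/h.
V = 1324.3 + 447.67 = 1772 lb/h.

1772 lb/h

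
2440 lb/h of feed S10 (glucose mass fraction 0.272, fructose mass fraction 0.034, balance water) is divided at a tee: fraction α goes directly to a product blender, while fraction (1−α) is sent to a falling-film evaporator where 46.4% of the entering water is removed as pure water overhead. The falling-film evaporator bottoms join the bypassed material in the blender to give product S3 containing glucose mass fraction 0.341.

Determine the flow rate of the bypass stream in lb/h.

All 2440×0.272 = 663.68 lb/h of glucose reaches S3, so S3 = 663.68/0.341 = 1946.3 lb/h and vapour = 493.72 lb/h.
The evaporator receives (1−α)·2440 of feed at 0.694 water and removes 0.464 of that water:
0.464×0.694×(1−α)×2440 = 493.72
(1−α) = 493.72/785.72 = 0.6284;  α = 0.3716.
Bypass flow = 0.3716×2440 = 906.77 lb/h.

906.8 lb/h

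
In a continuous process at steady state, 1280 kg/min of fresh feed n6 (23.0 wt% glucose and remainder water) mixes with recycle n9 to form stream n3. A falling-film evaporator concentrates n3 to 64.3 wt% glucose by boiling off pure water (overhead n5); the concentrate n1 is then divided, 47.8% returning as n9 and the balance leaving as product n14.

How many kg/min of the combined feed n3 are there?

1699 kg/min

Overall glucose balance (none leaves overhead): glucose in fresh feed = glucose in product, i.e. 1280×0.230 = (1−0.478)·n1·0.643.
n1 = 294.4/(0.643×0.522) = 877.11 kg/min.
Recycle n9 = 0.478×877.11 = 419.26 kg/min.
Combined feed n3 = 1280 + 419.26 = 1699.3 kg/min.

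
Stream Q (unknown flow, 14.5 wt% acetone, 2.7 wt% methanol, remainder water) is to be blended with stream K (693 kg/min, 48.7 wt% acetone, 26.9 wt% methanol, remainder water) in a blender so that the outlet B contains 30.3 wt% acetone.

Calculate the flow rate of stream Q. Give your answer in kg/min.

807 kg/min

Let Q be the unknown flow. Total out = 693 + Q.
acetone balance: 337.49 + 0.145·Q = 0.303·(693 + Q)
(0.145 − 0.303)·Q = 0.303×693 − 337.49 = -127.51
Q = -127.51 / -0.158 = 807.04 kg/min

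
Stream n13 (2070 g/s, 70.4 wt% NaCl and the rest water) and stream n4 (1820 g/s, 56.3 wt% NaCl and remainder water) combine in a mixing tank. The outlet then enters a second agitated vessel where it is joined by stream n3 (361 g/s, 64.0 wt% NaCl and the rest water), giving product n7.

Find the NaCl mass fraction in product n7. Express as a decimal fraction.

Overall, product flow = 4251 g/s.
NaCl in = 2070×0.704 + 1820×0.563 + 361×0.640 = 2713 g/s.
NaCl fraction in n7 = 0.638.

0.638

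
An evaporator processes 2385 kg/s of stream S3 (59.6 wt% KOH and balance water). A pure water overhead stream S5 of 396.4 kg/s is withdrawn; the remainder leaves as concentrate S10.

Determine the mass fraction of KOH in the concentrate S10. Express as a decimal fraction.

KOH is not removed: 2385×0.596 = 1421.5 kg/s of KOH enters S10.
Concentrate = 2385 − 396.4 = 1988.6 kg/s.
Mass fraction = 1421.5/1988.6 = 0.7148.

0.7148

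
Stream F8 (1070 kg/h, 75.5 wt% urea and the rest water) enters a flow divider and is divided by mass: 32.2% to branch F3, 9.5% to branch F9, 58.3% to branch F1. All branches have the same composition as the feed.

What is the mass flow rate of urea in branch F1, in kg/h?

Branch F1 total = 0.583×1070 = 623.81 kg/h.
urea in F1 = 0.755×623.81 = 470.98 kg/h.

471 kg/h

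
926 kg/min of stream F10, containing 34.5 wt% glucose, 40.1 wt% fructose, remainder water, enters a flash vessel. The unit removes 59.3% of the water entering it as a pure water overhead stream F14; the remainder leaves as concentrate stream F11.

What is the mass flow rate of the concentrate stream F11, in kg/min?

water entering = 926×0.254 = 235.2 kg/min; overhead removed = 0.593×235.2 = 139.48 kg/min.
Concentrate = 926 − 139.48 = 786.52 kg/min.

786.5 kg/min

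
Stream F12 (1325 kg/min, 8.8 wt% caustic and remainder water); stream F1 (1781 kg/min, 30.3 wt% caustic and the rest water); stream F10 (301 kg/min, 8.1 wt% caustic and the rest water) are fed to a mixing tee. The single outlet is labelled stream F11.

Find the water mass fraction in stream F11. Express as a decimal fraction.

Total flow out = 1325 + 1781 + 301 = 3407 kg/min.
water in = 1325×0.912 + 1781×0.697 + 301×0.919 = 2726.4 kg/min.
water mass fraction in F11 = 2726.4/3407 = 0.8002.

0.8002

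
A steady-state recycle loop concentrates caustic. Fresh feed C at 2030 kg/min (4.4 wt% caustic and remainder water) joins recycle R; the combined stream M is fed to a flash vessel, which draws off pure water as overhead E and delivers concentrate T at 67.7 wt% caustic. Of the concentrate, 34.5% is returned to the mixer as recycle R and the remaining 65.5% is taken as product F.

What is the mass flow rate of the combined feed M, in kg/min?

Overall caustic balance (none leaves overhead): caustic in fresh feed = caustic in product, i.e. 2030×0.044 = (1−0.345)·T·0.677.
T = 89.32/(0.677×0.655) = 201.43 kg/min.
Recycle R = 0.345×201.43 = 69.492 kg/min.
Combined feed M = 2030 + 69.492 = 2099.5 kg/min.

2099 kg/min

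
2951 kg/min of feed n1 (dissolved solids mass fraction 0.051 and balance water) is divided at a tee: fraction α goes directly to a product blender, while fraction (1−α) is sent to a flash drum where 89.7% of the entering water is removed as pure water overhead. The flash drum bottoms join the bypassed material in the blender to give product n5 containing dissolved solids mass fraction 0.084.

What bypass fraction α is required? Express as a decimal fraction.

All 2951×0.051 = 150.5 kg/min of dissolved solids reaches n5, so n5 = 150.5/0.084 = 1791.7 kg/min and vapour = 1159.3 kg/min.
The evaporator receives (1−α)·2951 of feed at 0.949 water and removes 0.897 of that water:
0.897×0.949×(1−α)×2951 = 1159.3
(1−α) = 1159.3/2512 = 0.4615;  α = 0.5385.

0.538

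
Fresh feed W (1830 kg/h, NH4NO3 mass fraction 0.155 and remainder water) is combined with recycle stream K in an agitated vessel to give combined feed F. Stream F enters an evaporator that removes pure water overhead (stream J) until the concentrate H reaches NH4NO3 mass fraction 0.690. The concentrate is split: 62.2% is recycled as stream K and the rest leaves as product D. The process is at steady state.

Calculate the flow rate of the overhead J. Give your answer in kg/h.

Overall NH4NO3 balance (none leaves overhead): NH4NO3 in fresh feed = NH4NO3 in product, i.e. 1830×0.155 = (1−0.622)·H·0.690.
H = 283.65/(0.690×0.378) = 1087.5 kg/h.
Recycle K = 0.622×1087.5 = 676.44 kg/h.
Combined feed F = 1830 + 676.44 = 2506.4 kg/h.
Overhead J = F − H = 2506.4 − 1087.5 = 1418.9 kg/h.

1419 kg/h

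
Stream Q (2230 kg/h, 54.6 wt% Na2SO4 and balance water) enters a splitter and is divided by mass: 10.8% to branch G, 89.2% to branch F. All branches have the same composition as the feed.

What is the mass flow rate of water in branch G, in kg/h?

Branch G total = 0.108×2230 = 240.84 kg/h.
water in G = 0.454×240.84 = 109.34 kg/h.

109.3 kg/h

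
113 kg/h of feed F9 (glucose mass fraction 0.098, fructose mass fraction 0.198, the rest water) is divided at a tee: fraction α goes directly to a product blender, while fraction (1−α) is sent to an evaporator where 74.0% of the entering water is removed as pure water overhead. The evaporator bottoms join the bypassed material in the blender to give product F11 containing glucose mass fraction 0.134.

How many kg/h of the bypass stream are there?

54.73 kg/h

All 113×0.098 = 11.074 kg/h of glucose reaches F11, so F11 = 11.074/0.134 = 82.642 kg/h and vapour = 30.358 kg/h.
The evaporator receives (1−α)·113 of feed at 0.704 water and removes 0.740 of that water:
0.740×0.704×(1−α)×113 = 30.358
(1−α) = 30.358/58.868 = 0.5157;  α = 0.4843.
Bypass flow = 0.4843×113 = 54.726 kg/h.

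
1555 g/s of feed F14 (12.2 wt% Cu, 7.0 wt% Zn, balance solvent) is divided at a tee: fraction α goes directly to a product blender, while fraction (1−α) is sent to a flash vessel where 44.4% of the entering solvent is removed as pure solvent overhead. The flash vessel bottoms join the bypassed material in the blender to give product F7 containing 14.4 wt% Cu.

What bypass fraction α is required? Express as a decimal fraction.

0.574

All 1555×0.122 = 189.71 g/s of Cu reaches F7, so F7 = 189.71/0.144 = 1317.4 g/s and vapour = 237.57 g/s.
The evaporator receives (1−α)·1555 of feed at 0.808 solvent and removes 0.444 of that solvent:
0.444×0.808×(1−α)×1555 = 237.57
(1−α) = 237.57/557.86 = 0.4259;  α = 0.5741.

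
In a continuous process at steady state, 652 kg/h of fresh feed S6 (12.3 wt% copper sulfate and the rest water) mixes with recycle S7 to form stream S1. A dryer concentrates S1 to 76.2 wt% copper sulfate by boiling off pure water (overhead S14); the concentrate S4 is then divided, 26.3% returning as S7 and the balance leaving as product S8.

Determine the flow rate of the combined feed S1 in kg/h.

689.6 kg/h

Overall copper sulfate balance (none leaves overhead): copper sulfate in fresh feed = copper sulfate in product, i.e. 652×0.123 = (1−0.263)·S4·0.762.
S4 = 80.196/(0.762×0.737) = 142.8 kg/h.
Recycle S7 = 0.263×142.8 = 37.557 kg/h.
Combined feed S1 = 652 + 37.557 = 689.56 kg/h.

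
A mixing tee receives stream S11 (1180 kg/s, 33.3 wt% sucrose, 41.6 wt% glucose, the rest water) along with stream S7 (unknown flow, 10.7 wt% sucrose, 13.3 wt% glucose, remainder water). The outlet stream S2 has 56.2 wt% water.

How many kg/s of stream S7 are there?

1853 kg/s

Let S7 be the unknown flow. Total out = 1180 + S7.
water balance: 296.18 + 0.760·S7 = 0.562·(1180 + S7)
(0.760 − 0.562)·S7 = 0.562×1180 − 296.18 = 366.98
S7 = 366.98 / 0.198 = 1853.4 kg/s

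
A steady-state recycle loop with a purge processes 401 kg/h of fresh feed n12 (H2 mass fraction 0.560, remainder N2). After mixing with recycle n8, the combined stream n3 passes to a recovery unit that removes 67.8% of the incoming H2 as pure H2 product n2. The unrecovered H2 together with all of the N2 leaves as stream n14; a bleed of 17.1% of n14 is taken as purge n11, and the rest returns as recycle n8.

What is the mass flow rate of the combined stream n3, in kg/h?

N2 enters only via n12 and leaves only via the purge: 401×0.440 = 0.171×(N2 in n14), and the recovery unit passes all N2, so N2 in n3 = N2 in n14 = 1031.8 kg/h.
H2 in n3: m_A = 401×0.560 + (1−0.171)·(1−0.678)·m_A, so m_A = 224.56/0.7331 = 306.33 kg/h.
n3 = 306.33 + 1031.8 = 1338.1 kg/h.

1338 kg/h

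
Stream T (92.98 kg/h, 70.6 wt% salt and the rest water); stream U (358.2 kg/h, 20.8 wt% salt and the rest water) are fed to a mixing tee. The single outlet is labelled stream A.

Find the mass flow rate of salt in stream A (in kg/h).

salt out = salt in = 92.98×0.706 + 358.2×0.208 = 140.15 kg/h.

140.1 kg/h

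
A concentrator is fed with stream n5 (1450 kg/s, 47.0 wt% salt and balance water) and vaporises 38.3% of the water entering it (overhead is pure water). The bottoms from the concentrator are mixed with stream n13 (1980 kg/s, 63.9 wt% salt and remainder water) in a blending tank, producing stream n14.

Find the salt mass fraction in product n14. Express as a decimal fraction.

Vapour removed = 0.383×0.530×1450 = 294.34 kg/s; concentrate = 1155.7 kg/s.
salt reaching the mixer = 681.5 (from concentrate) + 1980×0.639 = 1946.7 kg/s.
Product flow = 1155.7 + 1980 = 3135.7 kg/s; salt fraction = 0.621.

0.621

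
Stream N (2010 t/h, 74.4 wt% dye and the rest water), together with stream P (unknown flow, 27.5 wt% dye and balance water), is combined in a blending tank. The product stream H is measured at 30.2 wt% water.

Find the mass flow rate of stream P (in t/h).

Let P be the unknown flow. Total out = 2010 + P.
water balance: 514.56 + 0.725·P = 0.302·(2010 + P)
(0.725 − 0.302)·P = 0.302×2010 − 514.56 = 92.46
P = 92.46 / 0.423 = 218.58 t/h

218.6 t/h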